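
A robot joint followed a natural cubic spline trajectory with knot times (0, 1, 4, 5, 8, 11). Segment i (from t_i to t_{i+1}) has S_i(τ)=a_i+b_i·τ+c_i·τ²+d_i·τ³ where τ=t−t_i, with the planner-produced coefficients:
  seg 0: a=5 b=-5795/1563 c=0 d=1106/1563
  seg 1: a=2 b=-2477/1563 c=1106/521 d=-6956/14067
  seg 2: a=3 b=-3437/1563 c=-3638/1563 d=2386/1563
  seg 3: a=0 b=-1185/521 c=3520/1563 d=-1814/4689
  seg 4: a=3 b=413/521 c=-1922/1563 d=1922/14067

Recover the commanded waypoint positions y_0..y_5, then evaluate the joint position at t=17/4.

y_0=5 y_1=2 y_2=3 y_3=0 y_4=3 y_5=-2
S(17/4) = 38823/16672

y_0 = S_0(0) = a_0 = 5
y_1 = S_1(0) = a_1 = 2
y_2 = S_2(0) = a_2 = 3
y_3 = S_3(0) = a_3 = 0
y_4 = S_4(0) = a_4 = 3
y_5 = S_4(3) = -2
t_q=17/4 is in segment 2 (τ=1/4); S_2(τ)=38823/16672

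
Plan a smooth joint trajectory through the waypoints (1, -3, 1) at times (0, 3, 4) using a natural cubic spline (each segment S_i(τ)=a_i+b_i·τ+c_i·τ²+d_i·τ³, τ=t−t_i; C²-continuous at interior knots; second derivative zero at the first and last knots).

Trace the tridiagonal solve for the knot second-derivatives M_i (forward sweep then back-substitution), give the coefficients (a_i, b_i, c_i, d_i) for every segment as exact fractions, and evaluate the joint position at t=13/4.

  seg 0: a=1 b=-10/3 c=0 d=2/9
  seg 1: a=-3 b=8/3 c=2 d=-2/3
S(13/4) = -71/32

Δ: Δ0=-4/3, Δ1=4
row 1: diag=8, rhs=32; c'=1/8, d'=4
back: M1=4
M: M0=0, M1=4, M2=0
seg 0: a=1, c=M0/2=0, d=(M1−M0)/(6·3)=2/9, b=Δ0−h0·(2M0+M1)/6=-10/3
seg 1: a=-3, c=M1/2=2, d=(M2−M1)/(6·1)=-2/3, b=Δ1−h1·(2M1+M2)/6=8/3
t_q=13/4 → seg 1, τ=1/4; S=-3+8/3·τ+2·τ²+-2/3·τ³=-71/32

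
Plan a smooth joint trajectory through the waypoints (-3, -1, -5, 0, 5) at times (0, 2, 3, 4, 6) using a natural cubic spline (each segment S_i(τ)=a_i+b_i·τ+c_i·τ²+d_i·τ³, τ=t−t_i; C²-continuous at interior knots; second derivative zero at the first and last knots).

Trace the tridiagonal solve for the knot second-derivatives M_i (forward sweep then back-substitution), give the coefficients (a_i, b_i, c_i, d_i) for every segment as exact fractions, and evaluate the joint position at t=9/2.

Δ: Δ0=1, Δ1=-4, Δ2=5, Δ3=5/2
row 1: diag=6, rhs=-30; c'=1/6, d'=-5
row 2: denom=4−1·1/6=23/6; d'=(54−1·-5)/(23/6)=354/23
row 3: denom=6−1·6/23=132/23; d'=(-15−1·354/23)/(132/23)=-233/44
back: M3=-233/44
back: M2=354/23−6/23·-233/44=369/22
back: M1=-5−1/6·369/22=-343/44
M: M0=0, M1=-343/44, M2=369/22, M3=-233/44, M4=0
seg 0: a=-3, c=M0/2=0, d=(M1−M0)/(6·2)=-343/528, b=Δ0−h0·(2M0+M1)/6=475/132
seg 1: a=-1, c=M1/2=-343/88, d=(M2−M1)/(6·1)=1081/264, b=Δ1−h1·(2M1+M2)/6=-277/66
seg 2: a=-5, c=M2/2=369/44, d=(M3−M2)/(6·1)=-971/264, b=Δ2−h2·(2M2+M3)/6=7/24
seg 3: a=0, c=M3/2=-233/88, d=(M4−M3)/(6·2)=233/528, b=Δ3−h3·(2M3+M4)/6=199/33
t_q=9/2 → seg 3, τ=1/2; S=0+199/33·τ+-233/88·τ²+233/528·τ³=3391/1408

  seg 0: a=-3 b=475/132 c=0 d=-343/528
  seg 1: a=-1 b=-277/66 c=-343/88 d=1081/264
  seg 2: a=-5 b=7/24 c=369/44 d=-971/264
  seg 3: a=0 b=199/33 c=-233/88 d=233/528
S(9/2) = 3391/1408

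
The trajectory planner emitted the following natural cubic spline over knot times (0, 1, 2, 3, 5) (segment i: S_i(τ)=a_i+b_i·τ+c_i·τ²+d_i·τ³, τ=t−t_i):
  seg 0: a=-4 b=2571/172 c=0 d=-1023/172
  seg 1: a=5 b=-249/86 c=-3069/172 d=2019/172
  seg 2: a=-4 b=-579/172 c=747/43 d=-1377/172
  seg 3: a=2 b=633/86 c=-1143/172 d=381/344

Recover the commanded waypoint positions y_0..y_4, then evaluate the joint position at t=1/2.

y_0 = S_0(0) = a_0 = -4
y_1 = S_1(0) = a_1 = 5
y_2 = S_2(0) = a_2 = -4
y_3 = S_3(0) = a_3 = 2
y_4 = S_3(2) = -1
t_q=1/2 is in segment 0 (τ=1/2); S_0(τ)=3757/1376

y_0=-4 y_1=5 y_2=-4 y_3=2 y_4=-1
S(1/2) = 3757/1376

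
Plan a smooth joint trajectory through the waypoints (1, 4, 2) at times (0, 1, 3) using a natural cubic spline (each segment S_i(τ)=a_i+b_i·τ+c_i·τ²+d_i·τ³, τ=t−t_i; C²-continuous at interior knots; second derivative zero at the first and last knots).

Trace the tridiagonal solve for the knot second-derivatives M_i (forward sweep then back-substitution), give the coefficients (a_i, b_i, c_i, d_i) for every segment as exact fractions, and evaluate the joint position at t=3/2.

  seg 0: a=1 b=11/3 c=0 d=-2/3
  seg 1: a=4 b=5/3 c=-2 d=1/3
S(3/2) = 35/8

Δ: Δ0=3, Δ1=-1
row 1: diag=6, rhs=-24; c'=1/3, d'=-4
back: M1=-4
M: M0=0, M1=-4, M2=0
seg 0: a=1, c=M0/2=0, d=(M1−M0)/(6·1)=-2/3, b=Δ0−h0·(2M0+M1)/6=11/3
seg 1: a=4, c=M1/2=-2, d=(M2−M1)/(6·2)=1/3, b=Δ1−h1·(2M1+M2)/6=5/3
t_q=3/2 → seg 1, τ=1/2; S=4+5/3·τ+-2·τ²+1/3·τ³=35/8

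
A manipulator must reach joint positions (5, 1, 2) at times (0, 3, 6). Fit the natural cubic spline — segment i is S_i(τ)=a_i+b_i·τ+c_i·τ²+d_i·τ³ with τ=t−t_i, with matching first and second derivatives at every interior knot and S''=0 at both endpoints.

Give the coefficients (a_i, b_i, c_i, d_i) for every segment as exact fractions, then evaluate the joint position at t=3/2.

  seg 0: a=5 b=-7/4 c=0 d=5/108
  seg 1: a=1 b=-1/2 c=5/12 d=-5/108
S(3/2) = 81/32

Δ: Δ0=-4/3, Δ1=1/3
row 1: diag=12, rhs=10; c'=1/4, d'=5/6
back: M1=5/6
M: M0=0, M1=5/6, M2=0
seg 0: a=5, c=M0/2=0, d=(M1−M0)/(6·3)=5/108, b=Δ0−h0·(2M0+M1)/6=-7/4
seg 1: a=1, c=M1/2=5/12, d=(M2−M1)/(6·3)=-5/108, b=Δ1−h1·(2M1+M2)/6=-1/2
t_q=3/2 → seg 0, τ=3/2; S=5+-7/4·τ+0·τ²+5/108·τ³=81/32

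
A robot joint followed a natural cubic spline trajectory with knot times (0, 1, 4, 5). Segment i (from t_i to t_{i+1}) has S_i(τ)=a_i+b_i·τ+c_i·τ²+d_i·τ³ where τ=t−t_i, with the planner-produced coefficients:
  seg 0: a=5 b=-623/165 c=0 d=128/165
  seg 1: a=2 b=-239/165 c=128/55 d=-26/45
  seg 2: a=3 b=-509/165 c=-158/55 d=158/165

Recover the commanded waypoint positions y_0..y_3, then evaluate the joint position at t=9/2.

y_0 = S_0(0) = a_0 = 5
y_1 = S_1(0) = a_1 = 2
y_2 = S_2(0) = a_2 = 3
y_3 = S_2(1) = -2
t_q=9/2 is in segment 2 (τ=1/2); S_2(τ)=189/220

y_0=5 y_1=2 y_2=3 y_3=-2
S(9/2) = 189/220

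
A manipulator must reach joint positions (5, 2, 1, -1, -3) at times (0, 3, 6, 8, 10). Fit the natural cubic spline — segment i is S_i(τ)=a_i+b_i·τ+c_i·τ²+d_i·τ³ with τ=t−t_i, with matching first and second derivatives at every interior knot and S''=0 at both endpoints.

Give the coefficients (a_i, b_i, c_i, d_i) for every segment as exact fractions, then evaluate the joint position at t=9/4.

Δ: Δ0=-1, Δ1=-1/3, Δ2=-1, Δ3=-1
row 1: diag=12, rhs=4; c'=1/4, d'=1/3
row 2: denom=10−3·1/4=37/4; d'=(-4−3·1/3)/(37/4)=-20/37
row 3: denom=8−2·8/37=280/37; d'=(0−2·-20/37)/(280/37)=1/7
back: M3=1/7
back: M2=-20/37−8/37·1/7=-4/7
back: M1=1/3−1/4·-4/7=10/21
M: M0=0, M1=10/21, M2=-4/7, M3=1/7, M4=0
seg 0: a=5, c=M0/2=0, d=(M1−M0)/(6·3)=5/189, b=Δ0−h0·(2M0+M1)/6=-26/21
seg 1: a=2, c=M1/2=5/21, d=(M2−M1)/(6·3)=-11/189, b=Δ1−h1·(2M1+M2)/6=-11/21
seg 2: a=1, c=M2/2=-2/7, d=(M3−M2)/(6·2)=5/84, b=Δ2−h2·(2M2+M3)/6=-2/3
seg 3: a=-1, c=M3/2=1/14, d=(M4−M3)/(6·2)=-1/84, b=Δ3−h3·(2M3+M4)/6=-23/21
t_q=9/4 → seg 0, τ=9/4; S=5+-26/21·τ+0·τ²+5/189·τ³=161/64

  seg 0: a=5 b=-26/21 c=0 d=5/189
  seg 1: a=2 b=-11/21 c=5/21 d=-11/189
  seg 2: a=1 b=-2/3 c=-2/7 d=5/84
  seg 3: a=-1 b=-23/21 c=1/14 d=-1/84
S(9/4) = 161/64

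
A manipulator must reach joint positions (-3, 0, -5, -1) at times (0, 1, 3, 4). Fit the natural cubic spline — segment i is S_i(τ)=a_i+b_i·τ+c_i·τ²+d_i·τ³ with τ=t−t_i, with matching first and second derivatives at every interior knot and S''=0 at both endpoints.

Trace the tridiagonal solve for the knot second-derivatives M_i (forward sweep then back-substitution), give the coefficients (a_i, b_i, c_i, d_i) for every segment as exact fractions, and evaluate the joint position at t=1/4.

  seg 0: a=-3 b=71/16 c=0 d=-23/16
  seg 1: a=0 b=1/8 c=-69/16 d=3/2
  seg 2: a=-5 b=7/8 c=75/16 d=-25/16
S(1/4) = -1959/1024

Δ: Δ0=3, Δ1=-5/2, Δ2=4
row 1: diag=6, rhs=-33; c'=1/3, d'=-11/2
row 2: denom=6−2·1/3=16/3; d'=(39−2·-11/2)/(16/3)=75/8
back: M2=75/8
back: M1=-11/2−1/3·75/8=-69/8
M: M0=0, M1=-69/8, M2=75/8, M3=0
seg 0: a=-3, c=M0/2=0, d=(M1−M0)/(6·1)=-23/16, b=Δ0−h0·(2M0+M1)/6=71/16
seg 1: a=0, c=M1/2=-69/16, d=(M2−M1)/(6·2)=3/2, b=Δ1−h1·(2M1+M2)/6=1/8
seg 2: a=-5, c=M2/2=75/16, d=(M3−M2)/(6·1)=-25/16, b=Δ2−h2·(2M2+M3)/6=7/8
t_q=1/4 → seg 0, τ=1/4; S=-3+71/16·τ+0·τ²+-23/16·τ³=-1959/1024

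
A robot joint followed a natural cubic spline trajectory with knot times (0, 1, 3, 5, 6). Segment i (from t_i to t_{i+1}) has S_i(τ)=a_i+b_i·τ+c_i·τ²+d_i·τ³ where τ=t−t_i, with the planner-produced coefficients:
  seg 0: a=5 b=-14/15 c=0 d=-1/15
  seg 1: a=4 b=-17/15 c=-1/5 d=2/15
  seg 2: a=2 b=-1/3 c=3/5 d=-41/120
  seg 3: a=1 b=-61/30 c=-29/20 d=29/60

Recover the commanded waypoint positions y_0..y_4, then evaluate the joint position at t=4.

y_0=5 y_1=4 y_2=2 y_3=1 y_4=-2
S(4) = 77/40

y_0 = S_0(0) = a_0 = 5
y_1 = S_1(0) = a_1 = 4
y_2 = S_2(0) = a_2 = 2
y_3 = S_3(0) = a_3 = 1
y_4 = S_3(1) = -2
t_q=4 is in segment 2 (τ=1); S_2(τ)=77/40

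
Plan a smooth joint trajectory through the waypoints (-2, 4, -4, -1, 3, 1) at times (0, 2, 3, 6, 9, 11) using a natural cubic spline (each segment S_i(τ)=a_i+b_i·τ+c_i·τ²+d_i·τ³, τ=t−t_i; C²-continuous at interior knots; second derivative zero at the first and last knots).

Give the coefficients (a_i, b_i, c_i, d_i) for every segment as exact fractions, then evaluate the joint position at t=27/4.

Δ: Δ0=3, Δ1=-8, Δ2=1, Δ3=4/3, Δ4=-1
row 1: diag=6, rhs=-66; c'=1/6, d'=-11
row 2: denom=8−1·1/6=47/6; d'=(54−1·-11)/(47/6)=390/47
row 3: denom=12−3·18/47=510/47; d'=(2−3·390/47)/(510/47)=-538/255
row 4: denom=10−3·47/170=1559/170; d'=(-14−3·-538/255)/(1559/170)=-1304/1559
back: M4=-1304/1559
back: M3=-538/255−47/170·-1304/1559=-8786/4677
back: M2=390/47−18/47·-8786/4677=14058/1559
back: M1=-11−1/6·14058/1559=-19492/1559
M: M0=0, M1=-19492/1559, M2=14058/1559, M3=-8786/4677, M4=-1304/1559, M5=0
seg 0: a=-2, c=M0/2=0, d=(M1−M0)/(6·2)=-4873/4677, b=Δ0−h0·(2M0+M1)/6=33523/4677
seg 1: a=4, c=M1/2=-9746/1559, d=(M2−M1)/(6·1)=16775/4677, b=Δ1−h1·(2M1+M2)/6=-24953/4677
seg 2: a=-4, c=M2/2=7029/1559, d=(M3−M2)/(6·3)=-25480/42093, b=Δ2−h2·(2M2+M3)/6=-33104/4677
seg 3: a=-1, c=M3/2=-4393/4677, d=(M4−M3)/(6·3)=2437/42093, b=Δ3−h3·(2M3+M4)/6=16978/4677
seg 4: a=3, c=M4/2=-652/1559, d=(M5−M4)/(6·2)=326/4677, b=Δ4−h4·(2M4+M5)/6=-2069/4677
t_q=27/4 → seg 3, τ=3/4; S=-1+16978/4677·τ+-4393/4677·τ²+2437/42093·τ³=121593/99776

  seg 0: a=-2 b=33523/4677 c=0 d=-4873/4677
  seg 1: a=4 b=-24953/4677 c=-9746/1559 d=16775/4677
  seg 2: a=-4 b=-33104/4677 c=7029/1559 d=-25480/42093
  seg 3: a=-1 b=16978/4677 c=-4393/4677 d=2437/42093
  seg 4: a=3 b=-2069/4677 c=-652/1559 d=326/4677
S(27/4) = 121593/99776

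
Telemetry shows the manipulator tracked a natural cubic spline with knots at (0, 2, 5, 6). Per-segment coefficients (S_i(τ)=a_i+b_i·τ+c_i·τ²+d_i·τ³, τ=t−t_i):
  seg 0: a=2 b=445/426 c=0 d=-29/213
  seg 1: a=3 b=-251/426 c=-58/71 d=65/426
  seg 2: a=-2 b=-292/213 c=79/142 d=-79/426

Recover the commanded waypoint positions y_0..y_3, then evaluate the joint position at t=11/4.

y_0=2 y_1=3 y_2=-2 y_3=-3
S(11/4) = 19657/9088

y_0 = S_0(0) = a_0 = 2
y_1 = S_1(0) = a_1 = 3
y_2 = S_2(0) = a_2 = -2
y_3 = S_2(1) = -3
t_q=11/4 is in segment 1 (τ=3/4); S_1(τ)=19657/9088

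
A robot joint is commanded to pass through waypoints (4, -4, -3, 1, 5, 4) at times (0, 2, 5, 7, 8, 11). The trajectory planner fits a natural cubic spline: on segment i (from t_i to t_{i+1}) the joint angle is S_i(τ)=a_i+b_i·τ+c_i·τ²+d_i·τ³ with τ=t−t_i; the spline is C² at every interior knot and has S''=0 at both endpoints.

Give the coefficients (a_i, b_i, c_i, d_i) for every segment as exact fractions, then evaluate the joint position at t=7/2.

Δ: Δ0=-4, Δ1=1/3, Δ2=2, Δ3=4, Δ4=-1/3
row 1: diag=10, rhs=26; c'=3/10, d'=13/5
row 2: denom=10−3·3/10=91/10; d'=(10−3·13/5)/(91/10)=22/91
row 3: denom=6−2·20/91=506/91; d'=(12−2·22/91)/(506/91)=524/253
row 4: denom=8−1·91/506=3957/506; d'=(-26−1·524/253)/(3957/506)=-14204/3957
back: M4=-14204/3957
back: M3=524/253−91/506·-14204/3957=10750/3957
back: M2=22/91−20/91·10750/3957=-1406/3957
back: M1=13/5−3/10·-1406/3957=3570/1319
M: M0=0, M1=3570/1319, M2=-1406/3957, M3=10750/3957, M4=-14204/3957, M5=0
seg 0: a=4, c=M0/2=0, d=(M1−M0)/(6·2)=595/2638, b=Δ0−h0·(2M0+M1)/6=-6466/1319
seg 1: a=-4, c=M1/2=1785/1319, d=(M2−M1)/(6·3)=-6058/35613, b=Δ1−h1·(2M1+M2)/6=-2896/1319
seg 2: a=-3, c=M2/2=-703/3957, d=(M3−M2)/(6·2)=1013/3957, b=Δ2−h2·(2M2+M3)/6=1756/1319
seg 3: a=1, c=M3/2=5375/3957, d=(M4−M3)/(6·1)=-4159/3957, b=Δ3−h3·(2M3+M4)/6=14612/3957
seg 4: a=5, c=M4/2=-7102/3957, d=(M5−M4)/(6·3)=7102/35613, b=Δ4−h4·(2M4+M5)/6=4295/1319
t_q=7/2 → seg 1, τ=3/2; S=-4+-2896/1319·τ+1785/1319·τ²+-6058/35613·τ³=-6361/1319

  seg 0: a=4 b=-6466/1319 c=0 d=595/2638
  seg 1: a=-4 b=-2896/1319 c=1785/1319 d=-6058/35613
  seg 2: a=-3 b=1756/1319 c=-703/3957 d=1013/3957
  seg 3: a=1 b=14612/3957 c=5375/3957 d=-4159/3957
  seg 4: a=5 b=4295/1319 c=-7102/3957 d=7102/35613
S(7/2) = -6361/1319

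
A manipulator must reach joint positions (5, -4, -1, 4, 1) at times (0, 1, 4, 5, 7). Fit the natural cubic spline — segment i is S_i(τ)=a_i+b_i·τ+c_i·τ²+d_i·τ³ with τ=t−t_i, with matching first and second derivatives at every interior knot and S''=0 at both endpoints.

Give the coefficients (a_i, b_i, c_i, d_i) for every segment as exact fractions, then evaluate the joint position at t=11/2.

Δ: Δ0=-9, Δ1=1, Δ2=5, Δ3=-3/2
row 1: diag=8, rhs=60; c'=3/8, d'=15/2
row 2: denom=8−3·3/8=55/8; d'=(24−3·15/2)/(55/8)=12/55
row 3: denom=6−1·8/55=322/55; d'=(-39−1·12/55)/(322/55)=-2157/322
back: M3=-2157/322
back: M2=12/55−8/55·-2157/322=192/161
back: M1=15/2−3/8·192/161=2271/322
M: M0=0, M1=2271/322, M2=192/161, M3=-2157/322, M4=0
seg 0: a=5, c=M0/2=0, d=(M1−M0)/(6·1)=757/644, b=Δ0−h0·(2M0+M1)/6=-6553/644
seg 1: a=-4, c=M1/2=2271/644, d=(M2−M1)/(6·3)=-629/1932, b=Δ1−h1·(2M1+M2)/6=-2141/322
seg 2: a=-1, c=M2/2=96/161, d=(M3−M2)/(6·1)=-121/92, b=Δ2−h2·(2M2+M3)/6=3683/644
seg 3: a=4, c=M3/2=-2157/644, d=(M4−M3)/(6·2)=719/1288, b=Δ3−h3·(2M3+M4)/6=955/322
t_q=11/2 → seg 3, τ=1/2; S=4+955/322·τ+-2157/644·τ²+719/1288·τ³=6941/1472

  seg 0: a=5 b=-6553/644 c=0 d=757/644
  seg 1: a=-4 b=-2141/322 c=2271/644 d=-629/1932
  seg 2: a=-1 b=3683/644 c=96/161 d=-121/92
  seg 3: a=4 b=955/322 c=-2157/644 d=719/1288
S(11/2) = 6941/1472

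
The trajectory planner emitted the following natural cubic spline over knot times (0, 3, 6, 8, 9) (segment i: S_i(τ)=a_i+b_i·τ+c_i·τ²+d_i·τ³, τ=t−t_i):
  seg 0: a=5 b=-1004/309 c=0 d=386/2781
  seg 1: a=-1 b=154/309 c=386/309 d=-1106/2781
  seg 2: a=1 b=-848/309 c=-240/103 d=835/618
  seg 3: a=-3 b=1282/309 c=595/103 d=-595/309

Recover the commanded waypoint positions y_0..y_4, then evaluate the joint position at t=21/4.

y_0 = S_0(0) = a_0 = 5
y_1 = S_1(0) = a_1 = -1
y_2 = S_2(0) = a_2 = 1
y_3 = S_3(0) = a_3 = -3
y_4 = S_3(1) = 5
t_q=21/4 is in segment 1 (τ=9/4); S_1(τ)=6313/3296

y_0=5 y_1=-1 y_2=1 y_3=-3 y_4=5
S(21/4) = 6313/3296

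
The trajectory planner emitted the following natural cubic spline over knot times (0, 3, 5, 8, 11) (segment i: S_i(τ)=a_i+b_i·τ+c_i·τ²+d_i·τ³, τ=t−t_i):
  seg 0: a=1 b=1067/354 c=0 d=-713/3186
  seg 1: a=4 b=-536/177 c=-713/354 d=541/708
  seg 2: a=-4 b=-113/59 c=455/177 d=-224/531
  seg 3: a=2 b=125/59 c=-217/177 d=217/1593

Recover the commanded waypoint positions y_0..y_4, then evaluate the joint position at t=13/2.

y_0=1 y_1=4 y_2=-4 y_3=2 y_4=1
S(13/2) = -593/236

y_0 = S_0(0) = a_0 = 1
y_1 = S_1(0) = a_1 = 4
y_2 = S_2(0) = a_2 = -4
y_3 = S_3(0) = a_3 = 2
y_4 = S_3(3) = 1
t_q=13/2 is in segment 2 (τ=3/2); S_2(τ)=-593/236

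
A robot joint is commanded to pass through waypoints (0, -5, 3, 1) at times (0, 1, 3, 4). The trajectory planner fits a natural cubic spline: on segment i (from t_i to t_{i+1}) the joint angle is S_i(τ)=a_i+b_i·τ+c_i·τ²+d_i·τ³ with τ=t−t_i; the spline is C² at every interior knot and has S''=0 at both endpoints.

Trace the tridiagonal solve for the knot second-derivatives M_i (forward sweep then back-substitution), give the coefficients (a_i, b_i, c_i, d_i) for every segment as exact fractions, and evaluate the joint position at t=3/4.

Δ: Δ0=-5, Δ1=4, Δ2=-2
row 1: diag=6, rhs=54; c'=1/3, d'=9
row 2: denom=6−2·1/3=16/3; d'=(-36−2·9)/(16/3)=-81/8
back: M2=-81/8
back: M1=9−1/3·-81/8=99/8
M: M0=0, M1=99/8, M2=-81/8, M3=0
seg 0: a=0, c=M0/2=0, d=(M1−M0)/(6·1)=33/16, b=Δ0−h0·(2M0+M1)/6=-113/16
seg 1: a=-5, c=M1/2=99/16, d=(M2−M1)/(6·2)=-15/8, b=Δ1−h1·(2M1+M2)/6=-7/8
seg 2: a=3, c=M2/2=-81/16, d=(M3−M2)/(6·1)=27/16, b=Δ2−h2·(2M2+M3)/6=11/8
t_q=3/4 → seg 0, τ=3/4; S=0+-113/16·τ+0·τ²+33/16·τ³=-4533/1024

  seg 0: a=0 b=-113/16 c=0 d=33/16
  seg 1: a=-5 b=-7/8 c=99/16 d=-15/8
  seg 2: a=3 b=11/8 c=-81/16 d=27/16
S(3/4) = -4533/1024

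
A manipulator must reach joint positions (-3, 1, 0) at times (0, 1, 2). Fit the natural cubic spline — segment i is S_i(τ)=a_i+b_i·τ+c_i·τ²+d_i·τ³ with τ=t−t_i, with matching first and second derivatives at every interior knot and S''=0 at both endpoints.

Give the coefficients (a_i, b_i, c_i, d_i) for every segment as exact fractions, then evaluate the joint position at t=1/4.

Δ: Δ0=4, Δ1=-1
row 1: diag=4, rhs=-30; c'=1/4, d'=-15/2
back: M1=-15/2
M: M0=0, M1=-15/2, M2=0
seg 0: a=-3, c=M0/2=0, d=(M1−M0)/(6·1)=-5/4, b=Δ0−h0·(2M0+M1)/6=21/4
seg 1: a=1, c=M1/2=-15/4, d=(M2−M1)/(6·1)=5/4, b=Δ1−h1·(2M1+M2)/6=3/2
t_q=1/4 → seg 0, τ=1/4; S=-3+21/4·τ+0·τ²+-5/4·τ³=-437/256

  seg 0: a=-3 b=21/4 c=0 d=-5/4
  seg 1: a=1 b=3/2 c=-15/4 d=5/4
S(1/4) = -437/256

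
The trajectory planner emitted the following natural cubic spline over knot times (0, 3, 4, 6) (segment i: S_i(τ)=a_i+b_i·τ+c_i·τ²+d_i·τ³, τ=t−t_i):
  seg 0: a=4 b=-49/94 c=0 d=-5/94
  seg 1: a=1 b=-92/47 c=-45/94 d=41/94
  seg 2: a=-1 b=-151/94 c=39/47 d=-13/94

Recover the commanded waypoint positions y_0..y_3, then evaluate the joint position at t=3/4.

y_0=4 y_1=1 y_2=-1 y_3=-2
S(3/4) = 21577/6016

y_0 = S_0(0) = a_0 = 4
y_1 = S_1(0) = a_1 = 1
y_2 = S_2(0) = a_2 = -1
y_3 = S_2(2) = -2
t_q=3/4 is in segment 0 (τ=3/4); S_0(τ)=21577/6016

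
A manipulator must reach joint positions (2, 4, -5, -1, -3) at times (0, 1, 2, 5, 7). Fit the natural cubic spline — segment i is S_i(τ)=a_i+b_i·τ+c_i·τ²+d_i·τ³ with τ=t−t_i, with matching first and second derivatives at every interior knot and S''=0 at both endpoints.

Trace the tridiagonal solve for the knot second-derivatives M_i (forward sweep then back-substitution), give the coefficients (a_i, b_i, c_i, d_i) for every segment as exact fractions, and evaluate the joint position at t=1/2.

Δ: Δ0=2, Δ1=-9, Δ2=4/3, Δ3=-1
row 1: diag=4, rhs=-66; c'=1/4, d'=-33/2
row 2: denom=8−1·1/4=31/4; d'=(62−1·-33/2)/(31/4)=314/31
row 3: denom=10−3·12/31=274/31; d'=(-14−3·314/31)/(274/31)=-688/137
back: M3=-688/137
back: M2=314/31−12/31·-688/137=1654/137
back: M1=-33/2−1/4·1654/137=-2674/137
M: M0=0, M1=-2674/137, M2=1654/137, M3=-688/137, M4=0
seg 0: a=2, c=M0/2=0, d=(M1−M0)/(6·1)=-1337/411, b=Δ0−h0·(2M0+M1)/6=2159/411
seg 1: a=4, c=M1/2=-1337/137, d=(M2−M1)/(6·1)=2164/411, b=Δ1−h1·(2M1+M2)/6=-1852/411
seg 2: a=-5, c=M2/2=827/137, d=(M3−M2)/(6·3)=-1171/1233, b=Δ2−h2·(2M2+M3)/6=-3382/411
seg 3: a=-1, c=M3/2=-344/137, d=(M4−M3)/(6·2)=172/411, b=Δ3−h3·(2M3+M4)/6=965/411
t_q=1/2 → seg 0, τ=1/2; S=2+2159/411·τ+0·τ²+-1337/411·τ³=4625/1096

  seg 0: a=2 b=2159/411 c=0 d=-1337/411
  seg 1: a=4 b=-1852/411 c=-1337/137 d=2164/411
  seg 2: a=-5 b=-3382/411 c=827/137 d=-1171/1233
  seg 3: a=-1 b=965/411 c=-344/137 d=172/411
S(1/2) = 4625/1096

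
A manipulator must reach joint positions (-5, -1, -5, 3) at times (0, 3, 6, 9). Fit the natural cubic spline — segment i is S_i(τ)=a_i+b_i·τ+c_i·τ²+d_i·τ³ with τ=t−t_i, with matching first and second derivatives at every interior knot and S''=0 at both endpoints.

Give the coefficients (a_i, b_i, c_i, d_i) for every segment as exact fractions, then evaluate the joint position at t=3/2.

  seg 0: a=-5 b=104/45 c=0 d=-44/405
  seg 1: a=-1 b=-28/45 c=-44/45 d=20/81
  seg 2: a=-5 b=8/45 c=56/45 d=-56/405
S(3/2) = -19/10

Δ: Δ0=4/3, Δ1=-4/3, Δ2=8/3
row 1: diag=12, rhs=-16; c'=1/4, d'=-4/3
row 2: denom=12−3·1/4=45/4; d'=(24−3·-4/3)/(45/4)=112/45
back: M2=112/45
back: M1=-4/3−1/4·112/45=-88/45
M: M0=0, M1=-88/45, M2=112/45, M3=0
seg 0: a=-5, c=M0/2=0, d=(M1−M0)/(6·3)=-44/405, b=Δ0−h0·(2M0+M1)/6=104/45
seg 1: a=-1, c=M1/2=-44/45, d=(M2−M1)/(6·3)=20/81, b=Δ1−h1·(2M1+M2)/6=-28/45
seg 2: a=-5, c=M2/2=56/45, d=(M3−M2)/(6·3)=-56/405, b=Δ2−h2·(2M2+M3)/6=8/45
t_q=3/2 → seg 0, τ=3/2; S=-5+104/45·τ+0·τ²+-44/405·τ³=-19/10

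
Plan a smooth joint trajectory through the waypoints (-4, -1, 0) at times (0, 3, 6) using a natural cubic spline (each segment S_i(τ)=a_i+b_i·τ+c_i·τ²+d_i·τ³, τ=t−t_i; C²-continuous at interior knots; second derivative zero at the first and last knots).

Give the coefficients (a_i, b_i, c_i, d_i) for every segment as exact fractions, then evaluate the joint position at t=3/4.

  seg 0: a=-4 b=7/6 c=0 d=-1/54
  seg 1: a=-1 b=2/3 c=-1/6 d=1/54
S(3/4) = -401/128

Δ: Δ0=1, Δ1=1/3
row 1: diag=12, rhs=-4; c'=1/4, d'=-1/3
back: M1=-1/3
M: M0=0, M1=-1/3, M2=0
seg 0: a=-4, c=M0/2=0, d=(M1−M0)/(6·3)=-1/54, b=Δ0−h0·(2M0+M1)/6=7/6
seg 1: a=-1, c=M1/2=-1/6, d=(M2−M1)/(6·3)=1/54, b=Δ1−h1·(2M1+M2)/6=2/3
t_q=3/4 → seg 0, τ=3/4; S=-4+7/6·τ+0·τ²+-1/54·τ³=-401/128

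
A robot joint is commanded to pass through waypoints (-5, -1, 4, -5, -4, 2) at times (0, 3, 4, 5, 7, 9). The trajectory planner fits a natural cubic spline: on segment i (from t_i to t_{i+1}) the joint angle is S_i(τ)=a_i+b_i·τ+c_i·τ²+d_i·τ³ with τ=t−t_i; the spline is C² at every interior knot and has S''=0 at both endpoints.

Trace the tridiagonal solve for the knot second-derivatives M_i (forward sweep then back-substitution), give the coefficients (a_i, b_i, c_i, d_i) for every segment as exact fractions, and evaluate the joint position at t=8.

  seg 0: a=-5 b=-6527/3900 c=0 d=1303/3900
  seg 1: a=-1 b=14327/1950 c=3909/1300 d=-20881/3900
  seg 2: a=4 b=-2107/780 c=-4243/325 d=2027/300
  seg 3: a=-5 b=-16657/1950 c=9379/1300 d=-2101/1560
  seg 4: a=-4 b=4051/975 c=-563/650 d=563/3900
S(8) = -737/1300

Δ: Δ0=4/3, Δ1=5, Δ2=-9, Δ3=1/2, Δ4=3
row 1: diag=8, rhs=22; c'=1/8, d'=11/4
row 2: denom=4−1·1/8=31/8; d'=(-84−1·11/4)/(31/8)=-694/31
row 3: denom=6−1·8/31=178/31; d'=(57−1·-694/31)/(178/31)=2461/178
row 4: denom=8−2·31/89=650/89; d'=(15−2·2461/178)/(650/89)=-563/325
back: M4=-563/325
back: M3=2461/178−31/89·-563/325=9379/650
back: M2=-694/31−8/31·9379/650=-8486/325
back: M1=11/4−1/8·-8486/325=3909/650
M: M0=0, M1=3909/650, M2=-8486/325, M3=9379/650, M4=-563/325, M5=0
seg 0: a=-5, c=M0/2=0, d=(M1−M0)/(6·3)=1303/3900, b=Δ0−h0·(2M0+M1)/6=-6527/3900
seg 1: a=-1, c=M1/2=3909/1300, d=(M2−M1)/(6·1)=-20881/3900, b=Δ1−h1·(2M1+M2)/6=14327/1950
seg 2: a=4, c=M2/2=-4243/325, d=(M3−M2)/(6·1)=2027/300, b=Δ2−h2·(2M2+M3)/6=-2107/780
seg 3: a=-5, c=M3/2=9379/1300, d=(M4−M3)/(6·2)=-2101/1560, b=Δ3−h3·(2M3+M4)/6=-16657/1950
seg 4: a=-4, c=M4/2=-563/650, d=(M5−M4)/(6·2)=563/3900, b=Δ4−h4·(2M4+M5)/6=4051/975
t_q=8 → seg 4, τ=1; S=-4+4051/975·τ+-563/650·τ²+563/3900·τ³=-737/1300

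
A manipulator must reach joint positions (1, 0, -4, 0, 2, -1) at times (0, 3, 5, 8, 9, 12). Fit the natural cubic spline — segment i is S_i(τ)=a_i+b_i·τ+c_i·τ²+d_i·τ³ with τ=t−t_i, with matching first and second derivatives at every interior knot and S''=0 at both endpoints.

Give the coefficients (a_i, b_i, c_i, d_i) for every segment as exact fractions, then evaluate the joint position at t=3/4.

Δ: Δ0=-1/3, Δ1=-2, Δ2=4/3, Δ3=2, Δ4=-1
row 1: diag=10, rhs=-10; c'=1/5, d'=-1
row 2: denom=10−2·1/5=48/5; d'=(20−2·-1)/(48/5)=55/24
row 3: denom=8−3·5/16=113/16; d'=(4−3·55/24)/(113/16)=-46/113
row 4: denom=8−1·16/113=888/113; d'=(-18−1·-46/113)/(888/113)=-497/222
back: M4=-497/222
back: M3=-46/113−16/113·-497/222=-10/111
back: M2=55/24−5/16·-10/111=515/222
back: M1=-1−1/5·515/222=-325/222
M: M0=0, M1=-325/222, M2=515/222, M3=-10/111, M4=-497/222, M5=0
seg 0: a=1, c=M0/2=0, d=(M1−M0)/(6·3)=-325/3996, b=Δ0−h0·(2M0+M1)/6=59/148
seg 1: a=0, c=M1/2=-325/444, d=(M2−M1)/(6·2)=35/111, b=Δ1−h1·(2M1+M2)/6=-133/74
seg 2: a=-4, c=M2/2=515/444, d=(M3−M2)/(6·3)=-535/3996, b=Δ2−h2·(2M2+M3)/6=-209/222
seg 3: a=0, c=M3/2=-5/111, d=(M4−M3)/(6·1)=-53/148, b=Δ3−h3·(2M3+M4)/6=1067/444
seg 4: a=2, c=M4/2=-497/444, d=(M5−M4)/(6·3)=497/3996, b=Δ4−h4·(2M4+M5)/6=275/222
t_q=3/4 → seg 0, τ=3/4; S=1+59/148·τ+0·τ²+-325/3996·τ³=11979/9472

  seg 0: a=1 b=59/148 c=0 d=-325/3996
  seg 1: a=0 b=-133/74 c=-325/444 d=35/111
  seg 2: a=-4 b=-209/222 c=515/444 d=-535/3996
  seg 3: a=0 b=1067/444 c=-5/111 d=-53/148
  seg 4: a=2 b=275/222 c=-497/444 d=497/3996
S(3/4) = 11979/9472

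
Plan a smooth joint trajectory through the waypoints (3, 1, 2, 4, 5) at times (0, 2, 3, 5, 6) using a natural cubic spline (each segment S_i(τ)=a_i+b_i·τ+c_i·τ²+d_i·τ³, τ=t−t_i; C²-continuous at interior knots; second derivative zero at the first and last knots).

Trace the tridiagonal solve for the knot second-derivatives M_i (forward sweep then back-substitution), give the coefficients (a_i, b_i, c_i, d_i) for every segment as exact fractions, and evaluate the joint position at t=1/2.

  seg 0: a=3 b=-157/93 c=0 d=16/93
  seg 1: a=1 b=35/93 c=32/31 d=-38/93
  seg 2: a=2 b=113/93 c=-6/31 d=4/93
  seg 3: a=4 b=89/93 c=2/31 d=-2/93
S(1/2) = 135/62

Δ: Δ0=-1, Δ1=1, Δ2=1, Δ3=1
row 1: diag=6, rhs=12; c'=1/6, d'=2
row 2: denom=6−1·1/6=35/6; d'=(0−1·2)/(35/6)=-12/35
row 3: denom=6−2·12/35=186/35; d'=(0−2·-12/35)/(186/35)=4/31
back: M3=4/31
back: M2=-12/35−12/35·4/31=-12/31
back: M1=2−1/6·-12/31=64/31
M: M0=0, M1=64/31, M2=-12/31, M3=4/31, M4=0
seg 0: a=3, c=M0/2=0, d=(M1−M0)/(6·2)=16/93, b=Δ0−h0·(2M0+M1)/6=-157/93
seg 1: a=1, c=M1/2=32/31, d=(M2−M1)/(6·1)=-38/93, b=Δ1−h1·(2M1+M2)/6=35/93
seg 2: a=2, c=M2/2=-6/31, d=(M3−M2)/(6·2)=4/93, b=Δ2−h2·(2M2+M3)/6=113/93
seg 3: a=4, c=M3/2=2/31, d=(M4−M3)/(6·1)=-2/93, b=Δ3−h3·(2M3+M4)/6=89/93
t_q=1/2 → seg 0, τ=1/2; S=3+-157/93·τ+0·τ²+16/93·τ³=135/62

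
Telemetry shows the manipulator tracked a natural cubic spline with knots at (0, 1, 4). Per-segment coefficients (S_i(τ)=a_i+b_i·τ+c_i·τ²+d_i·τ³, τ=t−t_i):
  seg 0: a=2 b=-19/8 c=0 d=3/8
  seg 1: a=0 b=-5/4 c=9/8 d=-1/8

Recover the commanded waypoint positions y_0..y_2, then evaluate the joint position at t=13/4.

y_0 = S_0(0) = a_0 = 2
y_1 = S_1(0) = a_1 = 0
y_2 = S_1(3) = 3
t_q=13/4 is in segment 1 (τ=9/4); S_1(τ)=747/512

y_0=2 y_1=0 y_2=3
S(13/4) = 747/512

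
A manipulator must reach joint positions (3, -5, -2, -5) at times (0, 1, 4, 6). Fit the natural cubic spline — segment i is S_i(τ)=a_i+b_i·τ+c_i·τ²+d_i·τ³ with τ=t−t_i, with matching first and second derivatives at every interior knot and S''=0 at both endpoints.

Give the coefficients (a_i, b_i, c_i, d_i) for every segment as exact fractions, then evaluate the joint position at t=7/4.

Δ: Δ0=-8, Δ1=1, Δ2=-3/2
row 1: diag=8, rhs=54; c'=3/8, d'=27/4
row 2: denom=10−3·3/8=71/8; d'=(-15−3·27/4)/(71/8)=-282/71
back: M2=-282/71
back: M1=27/4−3/8·-282/71=585/71
M: M0=0, M1=585/71, M2=-282/71, M3=0
seg 0: a=3, c=M0/2=0, d=(M1−M0)/(6·1)=195/142, b=Δ0−h0·(2M0+M1)/6=-1331/142
seg 1: a=-5, c=M1/2=585/142, d=(M2−M1)/(6·3)=-289/426, b=Δ1−h1·(2M1+M2)/6=-373/71
seg 2: a=-2, c=M2/2=-141/71, d=(M3−M2)/(6·2)=47/142, b=Δ2−h2·(2M2+M3)/6=163/142
t_q=7/4 → seg 1, τ=3/4; S=-5+-373/71·τ+585/142·τ²+-289/426·τ³=-62789/9088

  seg 0: a=3 b=-1331/142 c=0 d=195/142
  seg 1: a=-5 b=-373/71 c=585/142 d=-289/426
  seg 2: a=-2 b=163/142 c=-141/71 d=47/142
S(7/4) = -62789/9088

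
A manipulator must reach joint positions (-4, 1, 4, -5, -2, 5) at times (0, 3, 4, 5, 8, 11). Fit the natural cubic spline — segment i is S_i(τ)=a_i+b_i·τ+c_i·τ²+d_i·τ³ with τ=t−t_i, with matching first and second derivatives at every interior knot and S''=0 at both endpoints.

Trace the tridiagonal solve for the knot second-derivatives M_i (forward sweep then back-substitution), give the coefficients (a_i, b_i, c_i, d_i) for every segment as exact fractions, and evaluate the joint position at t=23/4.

Δ: Δ0=5/3, Δ1=3, Δ2=-9, Δ3=1, Δ4=7/3
row 1: diag=8, rhs=8; c'=1/8, d'=1
row 2: denom=4−1·1/8=31/8; d'=(-72−1·1)/(31/8)=-584/31
row 3: denom=8−1·8/31=240/31; d'=(60−1·-584/31)/(240/31)=611/60
row 4: denom=12−3·31/80=867/80; d'=(8−3·611/60)/(867/80)=-1804/867
back: M4=-1804/867
back: M3=611/60−31/80·-1804/867=3176/289
back: M2=-584/31−8/31·3176/289=-6264/289
back: M1=1−1/8·-6264/289=1072/289
M: M0=0, M1=1072/289, M2=-6264/289, M3=3176/289, M4=-1804/867, M5=0
seg 0: a=-4, c=M0/2=0, d=(M1−M0)/(6·3)=536/2601, b=Δ0−h0·(2M0+M1)/6=-163/867
seg 1: a=1, c=M1/2=536/289, d=(M2−M1)/(6·1)=-3668/867, b=Δ1−h1·(2M1+M2)/6=4661/867
seg 2: a=4, c=M2/2=-3132/289, d=(M3−M2)/(6·1)=4720/867, b=Δ2−h2·(2M2+M3)/6=-3127/867
seg 3: a=-5, c=M3/2=1588/289, d=(M4−M3)/(6·3)=-5666/7803, b=Δ3−h3·(2M3+M4)/6=-7759/867
seg 4: a=-2, c=M4/2=-902/867, d=(M5−M4)/(6·3)=902/7803, b=Δ4−h4·(2M4+M5)/6=3827/867
t_q=23/4 → seg 3, τ=3/4; S=-5+-7759/867·τ+1588/289·τ²+-5666/7803·τ³=-82561/9248

  seg 0: a=-4 b=-163/867 c=0 d=536/2601
  seg 1: a=1 b=4661/867 c=536/289 d=-3668/867
  seg 2: a=4 b=-3127/867 c=-3132/289 d=4720/867
  seg 3: a=-5 b=-7759/867 c=1588/289 d=-5666/7803
  seg 4: a=-2 b=3827/867 c=-902/867 d=902/7803
S(23/4) = -82561/9248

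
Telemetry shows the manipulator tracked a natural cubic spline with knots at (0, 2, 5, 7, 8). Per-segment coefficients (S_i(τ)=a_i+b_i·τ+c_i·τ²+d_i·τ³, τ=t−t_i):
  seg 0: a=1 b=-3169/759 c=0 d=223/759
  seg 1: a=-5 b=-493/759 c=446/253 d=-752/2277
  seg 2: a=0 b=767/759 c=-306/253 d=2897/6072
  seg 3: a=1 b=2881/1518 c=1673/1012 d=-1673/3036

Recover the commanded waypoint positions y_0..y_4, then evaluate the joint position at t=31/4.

y_0 = S_0(0) = a_0 = 1
y_1 = S_1(0) = a_1 = -5
y_2 = S_2(0) = a_2 = 0
y_3 = S_3(0) = a_3 = 1
y_4 = S_3(1) = 4
t_q=31/4 is in segment 3 (τ=3/4); S_3(τ)=202131/64768

y_0=1 y_1=-5 y_2=0 y_3=1 y_4=4
S(31/4) = 202131/64768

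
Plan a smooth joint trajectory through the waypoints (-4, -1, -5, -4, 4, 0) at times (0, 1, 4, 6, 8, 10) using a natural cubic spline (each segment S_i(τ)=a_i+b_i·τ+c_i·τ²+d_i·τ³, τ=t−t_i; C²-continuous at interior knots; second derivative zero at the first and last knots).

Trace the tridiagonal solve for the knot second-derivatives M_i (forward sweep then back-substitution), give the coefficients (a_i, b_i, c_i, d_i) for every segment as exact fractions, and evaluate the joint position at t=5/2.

  seg 0: a=-4 b=21845/6006 c=0 d=-3827/6006
  seg 1: a=-1 b=5182/3003 c=-3827/2002 d=487/1638
  seg 2: a=-5 b=-793/462 c=765/1001 d=1033/6006
  seg 3: a=-4 b=2921/858 c=1798/1001 d=-17999/24024
  seg 4: a=4 b=4801/3003 c=-10807/4004 d=10807/24024
S(5/2) = -27375/16016

Δ: Δ0=3, Δ1=-4/3, Δ2=1/2, Δ3=4, Δ4=-2
row 1: diag=8, rhs=-26; c'=3/8, d'=-13/4
row 2: denom=10−3·3/8=71/8; d'=(11−3·-13/4)/(71/8)=166/71
row 3: denom=8−2·16/71=536/71; d'=(21−2·166/71)/(536/71)=1159/536
row 4: denom=8−2·71/268=1001/134; d'=(-36−2·1159/536)/(1001/134)=-10807/2002
back: M4=-10807/2002
back: M3=1159/536−71/268·-10807/2002=3596/1001
back: M2=166/71−16/71·3596/1001=1530/1001
back: M1=-13/4−3/8·1530/1001=-3827/1001
M: M0=0, M1=-3827/1001, M2=1530/1001, M3=3596/1001, M4=-10807/2002, M5=0
seg 0: a=-4, c=M0/2=0, d=(M1−M0)/(6·1)=-3827/6006, b=Δ0−h0·(2M0+M1)/6=21845/6006
seg 1: a=-1, c=M1/2=-3827/2002, d=(M2−M1)/(6·3)=487/1638, b=Δ1−h1·(2M1+M2)/6=5182/3003
seg 2: a=-5, c=M2/2=765/1001, d=(M3−M2)/(6·2)=1033/6006, b=Δ2−h2·(2M2+M3)/6=-793/462
seg 3: a=-4, c=M3/2=1798/1001, d=(M4−M3)/(6·2)=-17999/24024, b=Δ3−h3·(2M3+M4)/6=2921/858
seg 4: a=4, c=M4/2=-10807/4004, d=(M5−M4)/(6·2)=10807/24024, b=Δ4−h4·(2M4+M5)/6=4801/3003
t_q=5/2 → seg 1, τ=3/2; S=-1+5182/3003·τ+-3827/2002·τ²+487/1638·τ³=-27375/16016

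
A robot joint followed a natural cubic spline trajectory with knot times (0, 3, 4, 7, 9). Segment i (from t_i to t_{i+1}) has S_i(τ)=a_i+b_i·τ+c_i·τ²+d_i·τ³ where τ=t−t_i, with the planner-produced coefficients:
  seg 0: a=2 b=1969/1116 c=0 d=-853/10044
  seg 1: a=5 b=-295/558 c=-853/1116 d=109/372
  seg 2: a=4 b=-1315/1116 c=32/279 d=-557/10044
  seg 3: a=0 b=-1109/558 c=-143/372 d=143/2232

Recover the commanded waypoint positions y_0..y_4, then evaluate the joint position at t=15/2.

y_0 = S_0(0) = a_0 = 2
y_1 = S_1(0) = a_1 = 5
y_2 = S_2(0) = a_2 = 4
y_3 = S_3(0) = a_3 = 0
y_4 = S_3(2) = -5
t_q=15/2 is in segment 3 (τ=1/2); S_3(τ)=-6439/5952

y_0=2 y_1=5 y_2=4 y_3=0 y_4=-5
S(15/2) = -6439/5952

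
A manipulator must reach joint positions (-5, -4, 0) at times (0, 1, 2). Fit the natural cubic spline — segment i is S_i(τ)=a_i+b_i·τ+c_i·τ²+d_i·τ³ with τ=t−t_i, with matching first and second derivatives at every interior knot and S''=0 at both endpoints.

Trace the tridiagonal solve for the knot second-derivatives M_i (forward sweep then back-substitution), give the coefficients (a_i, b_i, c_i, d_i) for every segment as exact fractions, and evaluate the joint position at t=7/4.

Δ: Δ0=1, Δ1=4
row 1: diag=4, rhs=18; c'=1/4, d'=9/2
back: M1=9/2
M: M0=0, M1=9/2, M2=0
seg 0: a=-5, c=M0/2=0, d=(M1−M0)/(6·1)=3/4, b=Δ0−h0·(2M0+M1)/6=1/4
seg 1: a=-4, c=M1/2=9/4, d=(M2−M1)/(6·1)=-3/4, b=Δ1−h1·(2M1+M2)/6=5/2
t_q=7/4 → seg 1, τ=3/4; S=-4+5/2·τ+9/4·τ²+-3/4·τ³=-301/256

  seg 0: a=-5 b=1/4 c=0 d=3/4
  seg 1: a=-4 b=5/2 c=9/4 d=-3/4
S(7/4) = -301/256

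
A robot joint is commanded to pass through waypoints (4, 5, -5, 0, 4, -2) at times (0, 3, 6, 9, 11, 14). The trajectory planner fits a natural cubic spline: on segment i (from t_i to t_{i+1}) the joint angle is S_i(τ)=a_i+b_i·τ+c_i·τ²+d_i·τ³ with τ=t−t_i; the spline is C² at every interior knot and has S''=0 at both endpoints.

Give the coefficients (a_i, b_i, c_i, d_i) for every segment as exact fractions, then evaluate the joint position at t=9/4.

  seg 0: a=4 b=91/55 c=0 d=-218/1485
  seg 1: a=5 b=-127/55 c=-218/165 d=97/297
  seg 2: a=-5 b=-78/55 c=89/55 d=-292/1485
  seg 3: a=0 b=164/55 c=-5/33 d=-28/165
  seg 4: a=4 b=56/165 c=-193/165 d=193/1485
S(9/4) = 10649/1760

Δ: Δ0=1/3, Δ1=-10/3, Δ2=5/3, Δ3=2, Δ4=-2
row 1: diag=12, rhs=-22; c'=1/4, d'=-11/6
row 2: denom=12−3·1/4=45/4; d'=(30−3·-11/6)/(45/4)=142/45
row 3: denom=10−3·4/15=46/5; d'=(2−3·142/45)/(46/5)=-56/69
row 4: denom=10−2·5/23=220/23; d'=(-24−2·-56/69)/(220/23)=-386/165
back: M4=-386/165
back: M3=-56/69−5/23·-386/165=-10/33
back: M2=142/45−4/15·-10/33=178/55
back: M1=-11/6−1/4·178/55=-436/165
M: M0=0, M1=-436/165, M2=178/55, M3=-10/33, M4=-386/165, M5=0
seg 0: a=4, c=M0/2=0, d=(M1−M0)/(6·3)=-218/1485, b=Δ0−h0·(2M0+M1)/6=91/55
seg 1: a=5, c=M1/2=-218/165, d=(M2−M1)/(6·3)=97/297, b=Δ1−h1·(2M1+M2)/6=-127/55
seg 2: a=-5, c=M2/2=89/55, d=(M3−M2)/(6·3)=-292/1485, b=Δ2−h2·(2M2+M3)/6=-78/55
seg 3: a=0, c=M3/2=-5/33, d=(M4−M3)/(6·2)=-28/165, b=Δ3−h3·(2M3+M4)/6=164/55
seg 4: a=4, c=M4/2=-193/165, d=(M5−M4)/(6·3)=193/1485, b=Δ4−h4·(2M4+M5)/6=56/165
t_q=9/4 → seg 0, τ=9/4; S=4+91/55·τ+0·τ²+-218/1485·τ³=10649/1760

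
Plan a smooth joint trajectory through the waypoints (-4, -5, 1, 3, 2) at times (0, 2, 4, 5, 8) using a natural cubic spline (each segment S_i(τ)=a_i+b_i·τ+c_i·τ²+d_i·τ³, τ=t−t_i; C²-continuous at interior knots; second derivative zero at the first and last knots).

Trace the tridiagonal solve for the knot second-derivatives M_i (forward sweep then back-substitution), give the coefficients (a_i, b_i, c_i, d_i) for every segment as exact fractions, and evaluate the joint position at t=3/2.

Δ: Δ0=-1/2, Δ1=3, Δ2=2, Δ3=-1/3
row 1: diag=8, rhs=21; c'=1/4, d'=21/8
row 2: denom=6−2·1/4=11/2; d'=(-6−2·21/8)/(11/2)=-45/22
row 3: denom=8−1·2/11=86/11; d'=(-14−1·-45/22)/(86/11)=-263/172
back: M3=-263/172
back: M2=-45/22−2/11·-263/172=-76/43
back: M1=21/8−1/4·-76/43=1055/344
M: M0=0, M1=1055/344, M2=-76/43, M3=-263/172, M4=0
seg 0: a=-4, c=M0/2=0, d=(M1−M0)/(6·2)=1055/4128, b=Δ0−h0·(2M0+M1)/6=-1571/1032
seg 1: a=-5, c=M1/2=1055/688, d=(M2−M1)/(6·2)=-1663/4128, b=Δ1−h1·(2M1+M2)/6=797/516
seg 2: a=1, c=M2/2=-38/43, d=(M3−M2)/(6·1)=41/1032, b=Δ2−h2·(2M2+M3)/6=2935/1032
seg 3: a=3, c=M3/2=-263/344, d=(M4−M3)/(6·3)=263/3096, b=Δ3−h3·(2M3+M4)/6=617/516
t_q=3/2 → seg 0, τ=3/2; S=-4+-1571/1032·τ+0·τ²+1055/4128·τ³=-59673/11008

  seg 0: a=-4 b=-1571/1032 c=0 d=1055/4128
  seg 1: a=-5 b=797/516 c=1055/688 d=-1663/4128
  seg 2: a=1 b=2935/1032 c=-38/43 d=41/1032
  seg 3: a=3 b=617/516 c=-263/344 d=263/3096
S(3/2) = -59673/11008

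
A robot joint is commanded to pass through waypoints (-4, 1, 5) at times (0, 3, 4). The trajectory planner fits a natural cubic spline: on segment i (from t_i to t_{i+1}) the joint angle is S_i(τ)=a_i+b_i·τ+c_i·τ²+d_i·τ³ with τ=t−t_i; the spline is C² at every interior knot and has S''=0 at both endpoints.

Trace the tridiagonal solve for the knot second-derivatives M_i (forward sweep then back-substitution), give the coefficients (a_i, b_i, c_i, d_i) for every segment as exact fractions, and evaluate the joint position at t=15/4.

  seg 0: a=-4 b=19/24 c=0 d=7/72
  seg 1: a=1 b=41/12 c=7/8 d=-7/24
S(15/4) = 2013/512

Δ: Δ0=5/3, Δ1=4
row 1: diag=8, rhs=14; c'=1/8, d'=7/4
back: M1=7/4
M: M0=0, M1=7/4, M2=0
seg 0: a=-4, c=M0/2=0, d=(M1−M0)/(6·3)=7/72, b=Δ0−h0·(2M0+M1)/6=19/24
seg 1: a=1, c=M1/2=7/8, d=(M2−M1)/(6·1)=-7/24, b=Δ1−h1·(2M1+M2)/6=41/12
t_q=15/4 → seg 1, τ=3/4; S=1+41/12·τ+7/8·τ²+-7/24·τ³=2013/512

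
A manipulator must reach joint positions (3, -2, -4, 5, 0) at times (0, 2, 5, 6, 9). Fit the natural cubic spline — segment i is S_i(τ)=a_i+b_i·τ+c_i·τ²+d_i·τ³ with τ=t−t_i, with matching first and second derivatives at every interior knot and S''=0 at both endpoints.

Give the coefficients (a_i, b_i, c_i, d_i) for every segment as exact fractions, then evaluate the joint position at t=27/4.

Δ: Δ0=-5/2, Δ1=-2/3, Δ2=9, Δ3=-5/3
row 1: diag=10, rhs=11; c'=3/10, d'=11/10
row 2: denom=8−3·3/10=71/10; d'=(58−3·11/10)/(71/10)=547/71
row 3: denom=8−1·10/71=558/71; d'=(-64−1·547/71)/(558/71)=-1697/186
back: M3=-1697/186
back: M2=547/71−10/71·-1697/186=836/93
back: M1=11/10−3/10·836/93=-99/62
M: M0=0, M1=-99/62, M2=836/93, M3=-1697/186, M4=0
seg 0: a=3, c=M0/2=0, d=(M1−M0)/(6·2)=-33/248, b=Δ0−h0·(2M0+M1)/6=-61/31
seg 1: a=-2, c=M1/2=-99/124, d=(M2−M1)/(6·3)=1969/3348, b=Δ1−h1·(2M1+M2)/6=-221/62
seg 2: a=-4, c=M2/2=418/93, d=(M3−M2)/(6·1)=-1123/372, b=Δ2−h2·(2M2+M3)/6=933/124
seg 3: a=5, c=M3/2=-1697/372, d=(M4−M3)/(6·3)=1697/3348, b=Δ3−h3·(2M3+M4)/6=1387/186
t_q=27/4 → seg 3, τ=3/4; S=5+1387/186·τ+-1697/372·τ²+1697/3348·τ³=65397/7936

  seg 0: a=3 b=-61/31 c=0 d=-33/248
  seg 1: a=-2 b=-221/62 c=-99/124 d=1969/3348
  seg 2: a=-4 b=933/124 c=418/93 d=-1123/372
  seg 3: a=5 b=1387/186 c=-1697/372 d=1697/3348
S(27/4) = 65397/7936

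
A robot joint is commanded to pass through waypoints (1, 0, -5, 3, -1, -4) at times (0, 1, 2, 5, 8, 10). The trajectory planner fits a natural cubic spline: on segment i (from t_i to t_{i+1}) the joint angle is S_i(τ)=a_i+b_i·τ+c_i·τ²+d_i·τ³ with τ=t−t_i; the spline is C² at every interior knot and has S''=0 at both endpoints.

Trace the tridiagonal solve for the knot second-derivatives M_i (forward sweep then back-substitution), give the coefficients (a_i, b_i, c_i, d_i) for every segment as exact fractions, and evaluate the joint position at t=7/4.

  seg 0: a=1 b=2161/6162 c=0 d=-8323/6162
  seg 1: a=0 b=-11404/3081 c=-8323/2054 d=16967/6162
  seg 2: a=-5 b=-21845/6162 c=4322/1027 d=-4391/6162
  seg 3: a=3 b=7595/3081 c=-4529/2054 d=445/1422
  seg 4: a=-1 b=-14267/6162 c=628/1027 d=-314/3081
S(7/4) = -511853/131456

Δ: Δ0=-1, Δ1=-5, Δ2=8/3, Δ3=-4/3, Δ4=-3/2
row 1: diag=4, rhs=-24; c'=1/4, d'=-6
row 2: denom=8−1·1/4=31/4; d'=(46−1·-6)/(31/4)=208/31
row 3: denom=12−3·12/31=336/31; d'=(-24−3·208/31)/(336/31)=-57/14
row 4: denom=10−3·31/112=1027/112; d'=(-1−3·-57/14)/(1027/112)=1256/1027
back: M4=1256/1027
back: M3=-57/14−31/112·1256/1027=-4529/1027
back: M2=208/31−12/31·-4529/1027=8644/1027
back: M1=-6−1/4·8644/1027=-8323/1027
M: M0=0, M1=-8323/1027, M2=8644/1027, M3=-4529/1027, M4=1256/1027, M5=0
seg 0: a=1, c=M0/2=0, d=(M1−M0)/(6·1)=-8323/6162, b=Δ0−h0·(2M0+M1)/6=2161/6162
seg 1: a=0, c=M1/2=-8323/2054, d=(M2−M1)/(6·1)=16967/6162, b=Δ1−h1·(2M1+M2)/6=-11404/3081
seg 2: a=-5, c=M2/2=4322/1027, d=(M3−M2)/(6·3)=-4391/6162, b=Δ2−h2·(2M2+M3)/6=-21845/6162
seg 3: a=3, c=M3/2=-4529/2054, d=(M4−M3)/(6·3)=445/1422, b=Δ3−h3·(2M3+M4)/6=7595/3081
seg 4: a=-1, c=M4/2=628/1027, d=(M5−M4)/(6·2)=-314/3081, b=Δ4−h4·(2M4+M5)/6=-14267/6162
t_q=7/4 → seg 1, τ=3/4; S=0+-11404/3081·τ+-8323/2054·τ²+16967/6162·τ³=-511853/131456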